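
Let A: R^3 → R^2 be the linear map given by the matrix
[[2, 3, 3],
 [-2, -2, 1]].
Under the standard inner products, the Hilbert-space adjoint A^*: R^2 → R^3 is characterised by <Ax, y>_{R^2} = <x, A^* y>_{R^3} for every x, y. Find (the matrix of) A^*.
A^* = A^T =
[[2, -2],
 [3, -2],
 [3, 1]]

For real matrices with standard dot products, the defining identity <Ax, y> = <x, A^* y> gives (Ax)^T y = x^T (A^*) y, i.e. x^T A^T y = x^T (A^*) y. Since this holds for all x, y, we must have A^* = A^T. Therefore
A^* =
[[2, -2],
 [3, -2],
 [3, 1]].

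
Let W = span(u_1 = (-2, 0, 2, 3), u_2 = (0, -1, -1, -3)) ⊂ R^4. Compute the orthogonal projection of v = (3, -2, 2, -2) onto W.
proj_W(v) = (2/3, -7/33, -29/33, -18/11)

Set up U = [u_1 | ... | u_2] ∈ R^(4×2). The projector onto W = col(U) is P = U (U^T U)^(-1) U^T.
Compute U^T U =
  [17, -11]
  [-11, 11],
and U^T v = (-8, 6).
Solve U^T U · c = U^T v for the coefficients: c = (-1/3, 7/33). The projection is proj_W(v) = U c.
Check: (v - proj_W(v)) · u_1 = 0  (should be 0).
Check: (v - proj_W(v)) · u_2 = 0  (should be 0).
Result: proj_W(v) = (2/3, -7/33, -29/33, -18/11).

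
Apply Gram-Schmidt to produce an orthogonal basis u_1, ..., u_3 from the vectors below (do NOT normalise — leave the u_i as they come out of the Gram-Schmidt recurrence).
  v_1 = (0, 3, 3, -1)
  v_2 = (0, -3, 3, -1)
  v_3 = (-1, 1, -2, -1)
Orthogonal basis:
  u_1 = (0, 3, 3, -1)
  u_2 = (0, -60/19, 54/19, -18/19)
  u_3 = (-1, 0, -1/2, -3/2)

Apply the Gram-Schmidt recurrence
  u_1 = v_1
  u_i = v_i − Σ_{j<i} ((v_i · u_j) / (u_j · u_j)) · u_j.

Step by step this gives:
  u_1 = (0, 3, 3, -1)
  u_2 = (0, -60/19, 54/19, -18/19)
  u_3 = (-1, 0, -1/2, -3/2)

Orthogonality check:
  u_2 · u_1 = 0 (should be 0)
  u_3 · u_1 = 0 (should be 0)
  u_3 · u_2 = 0 (should be 0)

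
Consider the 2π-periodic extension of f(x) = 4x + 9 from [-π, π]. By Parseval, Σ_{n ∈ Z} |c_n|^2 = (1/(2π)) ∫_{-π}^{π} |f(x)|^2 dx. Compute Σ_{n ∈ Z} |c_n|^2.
Σ |c_n|^2 = 16π^2/3 + 81

Expand and integrate term by term over [-π, π]:
  ∫ (4x)^2 dx = 16·(2π^3/3); ∫ 2·4·(9)·x dx = 0 (odd integrand); ∫ 9^2 dx = 81·2π.
So (1/(2π)) ∫_{-π}^{π} (4x + 9)^2 dx = 16π^2/3 + 81 = 16π^2/3 + 81.
Parseval ⇒ Σ |c_n|^2 = 16π^2/3 + 81.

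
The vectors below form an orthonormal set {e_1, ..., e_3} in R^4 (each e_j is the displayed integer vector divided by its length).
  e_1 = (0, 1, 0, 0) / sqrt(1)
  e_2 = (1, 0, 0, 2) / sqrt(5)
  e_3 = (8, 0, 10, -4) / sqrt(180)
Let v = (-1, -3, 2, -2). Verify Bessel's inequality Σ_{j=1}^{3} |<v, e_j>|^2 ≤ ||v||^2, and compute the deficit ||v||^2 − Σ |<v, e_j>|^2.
Σ |<v, e_j>|^2 = 146/9; ||v||^2 = 18; deficit = 16/9

Write each e_j = u_j / sqrt(<u_j, u_j>) where u_j is the displayed integer vector. Then <v, e_j> = <v, u_j> / sqrt(<u_j, u_j>), so |<v, e_j>|^2 = <v, u_j>^2 / <u_j, u_j>.
Coefficients: <v, e_1> = -3/sqrt(1), <v, e_2> = -5/sqrt(5), <v, e_3> = 20/sqrt(180).
Square and sum: Σ |<v, e_j>|^2 = 146/9.
Compute ||v||^2 = v·v = 18.
Deficit = 18 − 146/9 = 16/9 ≥ 0, confirming Bessel's inequality. (The deficit equals ||v − Σ <v,e_j> e_j||^2, the squared distance from v to span{e_j}.)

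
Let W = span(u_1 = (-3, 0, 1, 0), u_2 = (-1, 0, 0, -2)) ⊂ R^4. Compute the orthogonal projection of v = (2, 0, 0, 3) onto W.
proj_W(v) = (80/41, 0, -6/41, 124/41)

Set up U = [u_1 | ... | u_2] ∈ R^(4×2). The projector onto W = col(U) is P = U (U^T U)^(-1) U^T.
Compute U^T U =
  [10, 3]
  [3, 5],
and U^T v = (-6, -8).
Solve U^T U · c = U^T v for the coefficients: c = (-6/41, -62/41). The projection is proj_W(v) = U c.
Check: (v - proj_W(v)) · u_1 = 0  (should be 0).
Check: (v - proj_W(v)) · u_2 = 0  (should be 0).
Result: proj_W(v) = (80/41, 0, -6/41, 124/41).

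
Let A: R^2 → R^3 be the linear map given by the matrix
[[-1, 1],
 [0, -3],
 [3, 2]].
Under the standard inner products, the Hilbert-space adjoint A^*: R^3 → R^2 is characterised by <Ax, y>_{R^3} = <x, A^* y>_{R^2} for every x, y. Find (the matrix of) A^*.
A^* = A^T =
[[-1, 0, 3],
 [1, -3, 2]]

For real matrices with standard dot products, the defining identity <Ax, y> = <x, A^* y> gives (Ax)^T y = x^T (A^*) y, i.e. x^T A^T y = x^T (A^*) y. Since this holds for all x, y, we must have A^* = A^T. Therefore
A^* =
[[-1, 0, 3],
 [1, -3, 2]].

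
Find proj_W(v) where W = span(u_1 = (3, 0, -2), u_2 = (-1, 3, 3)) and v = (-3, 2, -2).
proj_W(v) = (-99/83, -9/83, 59/83)

Set up U = [u_1 | ... | u_2] ∈ R^(3×2). The projector onto W = col(U) is P = U (U^T U)^(-1) U^T.
Compute U^T U =
  [13, -9]
  [-9, 19],
and U^T v = (-5, 3).
Solve U^T U · c = U^T v for the coefficients: c = (-34/83, -3/83). The projection is proj_W(v) = U c.
Check: (v - proj_W(v)) · u_1 = 0  (should be 0).
Check: (v - proj_W(v)) · u_2 = 0  (should be 0).
Result: proj_W(v) = (-99/83, -9/83, 59/83).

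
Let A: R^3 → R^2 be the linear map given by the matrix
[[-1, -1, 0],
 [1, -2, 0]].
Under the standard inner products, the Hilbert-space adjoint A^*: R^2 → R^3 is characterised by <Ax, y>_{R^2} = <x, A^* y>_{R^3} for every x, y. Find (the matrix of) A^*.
A^* = A^T =
[[-1, 1],
 [-1, -2],
 [0, 0]]

For real matrices with standard dot products, the defining identity <Ax, y> = <x, A^* y> gives (Ax)^T y = x^T (A^*) y, i.e. x^T A^T y = x^T (A^*) y. Since this holds for all x, y, we must have A^* = A^T. Therefore
A^* =
[[-1, 1],
 [-1, -2],
 [0, 0]].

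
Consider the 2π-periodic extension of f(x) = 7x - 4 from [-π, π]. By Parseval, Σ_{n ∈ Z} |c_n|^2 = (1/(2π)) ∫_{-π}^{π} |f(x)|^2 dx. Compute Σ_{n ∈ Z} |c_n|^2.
Σ |c_n|^2 = 49π^2/3 + 16

Expand and integrate term by term over [-π, π]:
  ∫ (7x)^2 dx = 49·(2π^3/3); ∫ 2·7·(-4)·x dx = 0 (odd integrand); ∫ (-4)^2 dx = 16·2π.
So (1/(2π)) ∫_{-π}^{π} (7x - 4)^2 dx = 49π^2/3 + 16 = 49π^2/3 + 16.
Parseval ⇒ Σ |c_n|^2 = 49π^2/3 + 16.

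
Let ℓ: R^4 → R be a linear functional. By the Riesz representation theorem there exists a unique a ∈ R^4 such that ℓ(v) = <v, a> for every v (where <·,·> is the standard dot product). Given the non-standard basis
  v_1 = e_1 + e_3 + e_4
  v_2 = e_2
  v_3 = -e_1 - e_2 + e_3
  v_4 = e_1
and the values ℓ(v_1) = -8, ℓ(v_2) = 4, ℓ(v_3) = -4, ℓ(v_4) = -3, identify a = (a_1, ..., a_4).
a = (-3, 4, -3, -2)

Write a = (a_1, ..., a_4) in the standard basis. For each basis vector v_i, ℓ(v_i) = <v_i, a> is a linear equation in the a_j's. Collect the n equations into a matrix system V a = ℓ, where row i of V is v_i (expressed in the standard basis). Since V is invertible (lower-triangular with 1s on the diagonal, up to permutation), solve by back-substitution:
  V =
[[1, 0, 1, 1],
 [0, 1, 0, 0],
 [-1, -1, 1, 0],
 [1, 0, 0, 0]]
  V a = (-8, 4, -4, -3)
Solving gives a = (-3, 4, -3, -2).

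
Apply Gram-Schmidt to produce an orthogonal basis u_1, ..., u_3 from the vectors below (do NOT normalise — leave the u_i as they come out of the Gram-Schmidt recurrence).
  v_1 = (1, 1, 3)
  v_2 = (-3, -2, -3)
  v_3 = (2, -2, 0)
Orthogonal basis:
  u_1 = (1, 1, 3)
  u_2 = (-19/11, -8/11, 9/11)
  u_3 = (27/23, -54/23, 9/23)

Apply the Gram-Schmidt recurrence
  u_1 = v_1
  u_i = v_i − Σ_{j<i} ((v_i · u_j) / (u_j · u_j)) · u_j.

Step by step this gives:
  u_1 = (1, 1, 3)
  u_2 = (-19/11, -8/11, 9/11)
  u_3 = (27/23, -54/23, 9/23)

Orthogonality check:
  u_2 · u_1 = 0 (should be 0)
  u_3 · u_1 = 0 (should be 0)
  u_3 · u_2 = 0 (should be 0)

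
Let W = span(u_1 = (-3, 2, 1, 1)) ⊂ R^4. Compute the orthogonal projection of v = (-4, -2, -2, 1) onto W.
proj_W(v) = (-7/5, 14/15, 7/15, 7/15)

Set up U = [u_1 | ... | u_1] ∈ R^(4×1). The projector onto W = col(U) is P = U (U^T U)^(-1) U^T.
Compute U^T U =
  [15],
and U^T v = (7).
Solve U^T U · c = U^T v for the coefficients: c = (7/15). The projection is proj_W(v) = U c.
Check: (v - proj_W(v)) · u_1 = 0  (should be 0).
Result: proj_W(v) = (-7/5, 14/15, 7/15, 7/15).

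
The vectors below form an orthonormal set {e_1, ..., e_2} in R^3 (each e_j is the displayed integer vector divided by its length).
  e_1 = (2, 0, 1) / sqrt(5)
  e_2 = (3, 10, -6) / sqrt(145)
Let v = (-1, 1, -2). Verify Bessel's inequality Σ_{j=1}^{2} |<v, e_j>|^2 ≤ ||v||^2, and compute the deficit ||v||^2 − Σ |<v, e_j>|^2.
Σ |<v, e_j>|^2 = 165/29; ||v||^2 = 6; deficit = 9/29

Write each e_j = u_j / sqrt(<u_j, u_j>) where u_j is the displayed integer vector. Then <v, e_j> = <v, u_j> / sqrt(<u_j, u_j>), so |<v, e_j>|^2 = <v, u_j>^2 / <u_j, u_j>.
Coefficients: <v, e_1> = -4/sqrt(5), <v, e_2> = 19/sqrt(145).
Square and sum: Σ |<v, e_j>|^2 = 165/29.
Compute ||v||^2 = v·v = 6.
Deficit = 6 − 165/29 = 9/29 ≥ 0, confirming Bessel's inequality. (The deficit equals ||v − Σ <v,e_j> e_j||^2, the squared distance from v to span{e_j}.)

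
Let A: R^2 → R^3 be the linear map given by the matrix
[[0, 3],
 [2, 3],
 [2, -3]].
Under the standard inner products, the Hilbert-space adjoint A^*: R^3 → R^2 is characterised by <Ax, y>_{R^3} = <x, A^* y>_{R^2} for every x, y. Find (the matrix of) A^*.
A^* = A^T =
[[0, 2, 2],
 [3, 3, -3]]

For real matrices with standard dot products, the defining identity <Ax, y> = <x, A^* y> gives (Ax)^T y = x^T (A^*) y, i.e. x^T A^T y = x^T (A^*) y. Since this holds for all x, y, we must have A^* = A^T. Therefore
A^* =
[[0, 2, 2],
 [3, 3, -3]].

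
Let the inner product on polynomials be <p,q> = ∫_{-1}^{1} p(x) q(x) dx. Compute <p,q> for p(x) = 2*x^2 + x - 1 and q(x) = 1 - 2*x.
<p,q> = -2

Expand the product: p(x)·q(x) = -4*x^3 + 3*x - 1.
∫_{-1}^{1} of each monomial x^k gives [2/(k+1) if k even, 0 if k odd]. Integrating term-by-term (or equivalently evaluating the antiderivative F(x) = -x^4 + 3*x^2/2 - x at the endpoints):
  F(1) − F(−1) = -1/2 − (3/2) = -2.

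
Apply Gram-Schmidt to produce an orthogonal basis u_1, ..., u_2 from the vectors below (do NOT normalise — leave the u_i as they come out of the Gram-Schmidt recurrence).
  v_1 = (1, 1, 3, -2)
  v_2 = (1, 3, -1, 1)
Orthogonal basis:
  u_1 = (1, 1, 3, -2)
  u_2 = (16/15, 46/15, -4/5, 13/15)

Apply the Gram-Schmidt recurrence
  u_1 = v_1
  u_i = v_i − Σ_{j<i} ((v_i · u_j) / (u_j · u_j)) · u_j.

Step by step this gives:
  u_1 = (1, 1, 3, -2)
  u_2 = (16/15, 46/15, -4/5, 13/15)

Orthogonality check:
  u_2 · u_1 = 0 (should be 0)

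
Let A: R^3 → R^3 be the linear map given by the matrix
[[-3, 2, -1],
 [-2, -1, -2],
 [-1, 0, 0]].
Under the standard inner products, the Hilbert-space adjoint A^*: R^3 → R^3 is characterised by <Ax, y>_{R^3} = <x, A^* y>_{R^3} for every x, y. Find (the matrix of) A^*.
A^* = A^T =
[[-3, -2, -1],
 [2, -1, 0],
 [-1, -2, 0]]

For real matrices with standard dot products, the defining identity <Ax, y> = <x, A^* y> gives (Ax)^T y = x^T (A^*) y, i.e. x^T A^T y = x^T (A^*) y. Since this holds for all x, y, we must have A^* = A^T. Therefore
A^* =
[[-3, -2, -1],
 [2, -1, 0],
 [-1, -2, 0]].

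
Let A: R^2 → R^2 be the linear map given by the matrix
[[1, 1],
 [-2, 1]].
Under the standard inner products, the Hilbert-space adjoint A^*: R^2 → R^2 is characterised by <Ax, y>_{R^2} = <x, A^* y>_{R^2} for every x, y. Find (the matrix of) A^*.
A^* = A^T =
[[1, -2],
 [1, 1]]

For real matrices with standard dot products, the defining identity <Ax, y> = <x, A^* y> gives (Ax)^T y = x^T (A^*) y, i.e. x^T A^T y = x^T (A^*) y. Since this holds for all x, y, we must have A^* = A^T. Therefore
A^* =
[[1, -2],
 [1, 1]].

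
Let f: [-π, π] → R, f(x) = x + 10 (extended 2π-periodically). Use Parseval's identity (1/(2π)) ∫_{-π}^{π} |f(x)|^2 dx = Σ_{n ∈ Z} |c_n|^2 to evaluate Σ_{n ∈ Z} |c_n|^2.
Σ |c_n|^2 = π^2/3 + 100

Expand and integrate term by term over [-π, π]:
  ∫ (x)^2 dx = 1·(2π^3/3); ∫ 2·1·(10)·x dx = 0 (odd integrand); ∫ 10^2 dx = 100·2π.
So (1/(2π)) ∫_{-π}^{π} (x + 10)^2 dx = 1π^2/3 + 100 = π^2/3 + 100.
Parseval ⇒ Σ |c_n|^2 = π^2/3 + 100.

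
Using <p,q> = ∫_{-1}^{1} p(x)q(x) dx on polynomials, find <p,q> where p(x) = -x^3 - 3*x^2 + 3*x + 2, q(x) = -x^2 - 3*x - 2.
<p,q> = -134/15

Expand the product: p(x)·q(x) = x^5 + 6*x^4 + 8*x^3 - 5*x^2 - 12*x - 4.
∫_{-1}^{1} of each monomial x^k gives [2/(k+1) if k even, 0 if k odd]. Integrating term-by-term (or equivalently evaluating the antiderivative F(x) = x^6/6 + 6*x^5/5 + 2*x^4 - 5*x^3/3 - 6*x^2 - 4*x at the endpoints):
  F(1) − F(−1) = -83/10 − (19/30) = -134/15.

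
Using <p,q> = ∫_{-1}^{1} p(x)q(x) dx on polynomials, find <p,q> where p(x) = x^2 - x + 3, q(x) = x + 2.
<p,q> = 38/3

Expand the product: p(x)·q(x) = x^3 + x^2 + x + 6.
∫_{-1}^{1} of each monomial x^k gives [2/(k+1) if k even, 0 if k odd]. Integrating term-by-term (or equivalently evaluating the antiderivative F(x) = x^4/4 + x^3/3 + x^2/2 + 6*x at the endpoints):
  F(1) − F(−1) = 85/12 − (-67/12) = 38/3.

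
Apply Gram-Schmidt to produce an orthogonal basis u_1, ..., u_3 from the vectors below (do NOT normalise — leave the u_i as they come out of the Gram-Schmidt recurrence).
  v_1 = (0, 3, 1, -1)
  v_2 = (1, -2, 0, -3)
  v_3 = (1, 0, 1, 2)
Orthogonal basis:
  u_1 = (0, 3, 1, -1)
  u_2 = (1, -13/11, 3/11, -36/11)
  u_3 = (7/5, -1/5, 6/5, 3/5)

Apply the Gram-Schmidt recurrence
  u_1 = v_1
  u_i = v_i − Σ_{j<i} ((v_i · u_j) / (u_j · u_j)) · u_j.

Step by step this gives:
  u_1 = (0, 3, 1, -1)
  u_2 = (1, -13/11, 3/11, -36/11)
  u_3 = (7/5, -1/5, 6/5, 3/5)

Orthogonality check:
  u_2 · u_1 = 0 (should be 0)
  u_3 · u_1 = 0 (should be 0)
  u_3 · u_2 = 0 (should be 0)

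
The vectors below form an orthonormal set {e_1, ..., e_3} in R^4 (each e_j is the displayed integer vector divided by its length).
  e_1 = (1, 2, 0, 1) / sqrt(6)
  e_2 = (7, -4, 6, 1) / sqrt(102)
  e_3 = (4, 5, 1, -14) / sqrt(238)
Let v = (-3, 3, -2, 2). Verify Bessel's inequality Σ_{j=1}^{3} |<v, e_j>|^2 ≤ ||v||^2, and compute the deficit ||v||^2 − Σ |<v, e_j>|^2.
Σ |<v, e_j>|^2 = 355/14; ||v||^2 = 26; deficit = 9/14

Write each e_j = u_j / sqrt(<u_j, u_j>) where u_j is the displayed integer vector. Then <v, e_j> = <v, u_j> / sqrt(<u_j, u_j>), so |<v, e_j>|^2 = <v, u_j>^2 / <u_j, u_j>.
Coefficients: <v, e_1> = 5/sqrt(6), <v, e_2> = -43/sqrt(102), <v, e_3> = -27/sqrt(238).
Square and sum: Σ |<v, e_j>|^2 = 355/14.
Compute ||v||^2 = v·v = 26.
Deficit = 26 − 355/14 = 9/14 ≥ 0, confirming Bessel's inequality. (The deficit equals ||v − Σ <v,e_j> e_j||^2, the squared distance from v to span{e_j}.)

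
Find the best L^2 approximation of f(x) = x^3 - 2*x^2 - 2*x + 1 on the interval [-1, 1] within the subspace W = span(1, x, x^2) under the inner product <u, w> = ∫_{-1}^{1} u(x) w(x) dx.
g(x) = -2*x^2 - 7*x/5 + 1

The best approximation g ∈ W is the orthogonal projection of f onto W. Writing g = a_0 + a_1 x + a_2 x^2, the coefficients solve the normal equations G · a = b where
  G_{ij} = <φ_i, φ_j> and b_i = <f, φ_i>, with φ_0 = 1, φ_1 = x, φ_2 = x^2.
G =
  [2, 0, 2/3]
  [0, 2/3, 0]
  [2/3, 0, 2/5],
b = (2/3, -14/15, -2/15).
Solving gives a_0 = 1, a_1 = -7/5, a_2 = -2, so
  g(x) = -2*x^2 - 7*x/5 + 1.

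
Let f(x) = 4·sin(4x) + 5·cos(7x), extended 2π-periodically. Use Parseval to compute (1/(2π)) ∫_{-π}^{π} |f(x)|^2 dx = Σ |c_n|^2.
Σ |c_n|^2 = 41/2

Expand |f|^2 and use orthogonality of {sin(nx), cos(mx)} on [-π, π]:
  ∫_{-π}^{π} sin(nx)^2 dx = π, ∫ cos(mx)^2 dx = π, and cross terms integrate to 0.
So ∫_{-π}^{π} f(x)^2 dx = 4^2 · π + 5^2 · π = (16 + 25)π.
Divide by 2π: (16 + 25)/2 = 41/2.
By Parseval, this equals Σ |c_n|^2.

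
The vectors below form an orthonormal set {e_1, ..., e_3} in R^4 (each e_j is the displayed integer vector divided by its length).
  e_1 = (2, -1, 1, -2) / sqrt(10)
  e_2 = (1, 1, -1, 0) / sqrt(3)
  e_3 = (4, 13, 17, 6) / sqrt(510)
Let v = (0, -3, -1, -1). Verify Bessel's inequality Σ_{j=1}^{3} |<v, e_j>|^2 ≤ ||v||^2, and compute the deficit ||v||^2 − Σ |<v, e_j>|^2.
Σ |<v, e_j>|^2 = 178/17; ||v||^2 = 11; deficit = 9/17

Write each e_j = u_j / sqrt(<u_j, u_j>) where u_j is the displayed integer vector. Then <v, e_j> = <v, u_j> / sqrt(<u_j, u_j>), so |<v, e_j>|^2 = <v, u_j>^2 / <u_j, u_j>.
Coefficients: <v, e_1> = 4/sqrt(10), <v, e_2> = -2/sqrt(3), <v, e_3> = -62/sqrt(510).
Square and sum: Σ |<v, e_j>|^2 = 178/17.
Compute ||v||^2 = v·v = 11.
Deficit = 11 − 178/17 = 9/17 ≥ 0, confirming Bessel's inequality. (The deficit equals ||v − Σ <v,e_j> e_j||^2, the squared distance from v to span{e_j}.)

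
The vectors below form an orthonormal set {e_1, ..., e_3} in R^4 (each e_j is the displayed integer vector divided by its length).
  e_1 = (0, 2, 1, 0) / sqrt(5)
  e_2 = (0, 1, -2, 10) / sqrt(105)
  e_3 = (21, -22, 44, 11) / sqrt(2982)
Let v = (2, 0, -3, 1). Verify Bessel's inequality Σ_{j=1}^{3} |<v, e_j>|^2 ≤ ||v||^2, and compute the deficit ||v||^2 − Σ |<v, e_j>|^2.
Σ |<v, e_j>|^2 = 899/142; ||v||^2 = 14; deficit = 1089/142

Write each e_j = u_j / sqrt(<u_j, u_j>) where u_j is the displayed integer vector. Then <v, e_j> = <v, u_j> / sqrt(<u_j, u_j>), so |<v, e_j>|^2 = <v, u_j>^2 / <u_j, u_j>.
Coefficients: <v, e_1> = -3/sqrt(5), <v, e_2> = 16/sqrt(105), <v, e_3> = -79/sqrt(2982).
Square and sum: Σ |<v, e_j>|^2 = 899/142.
Compute ||v||^2 = v·v = 14.
Deficit = 14 − 899/142 = 1089/142 ≥ 0, confirming Bessel's inequality. (The deficit equals ||v − Σ <v,e_j> e_j||^2, the squared distance from v to span{e_j}.)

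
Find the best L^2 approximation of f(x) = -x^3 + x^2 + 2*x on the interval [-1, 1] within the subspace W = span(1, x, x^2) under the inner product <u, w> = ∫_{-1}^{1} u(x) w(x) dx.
g(x) = x^2 + 7*x/5

The best approximation g ∈ W is the orthogonal projection of f onto W. Writing g = a_0 + a_1 x + a_2 x^2, the coefficients solve the normal equations G · a = b where
  G_{ij} = <φ_i, φ_j> and b_i = <f, φ_i>, with φ_0 = 1, φ_1 = x, φ_2 = x^2.
G =
  [2, 0, 2/3]
  [0, 2/3, 0]
  [2/3, 0, 2/5],
b = (2/3, 14/15, 2/5).
Solving gives a_0 = 0, a_1 = 7/5, a_2 = 1, so
  g(x) = x^2 + 7*x/5.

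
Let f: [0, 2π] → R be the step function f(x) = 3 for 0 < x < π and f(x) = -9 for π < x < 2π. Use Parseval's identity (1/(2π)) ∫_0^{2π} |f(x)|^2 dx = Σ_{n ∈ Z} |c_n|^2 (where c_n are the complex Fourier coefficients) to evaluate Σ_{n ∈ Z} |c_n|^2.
Σ |c_n|^2 = 45

Parseval equates the L^2 energy of f (normalised by 1/(2π)) with the ℓ^2 sum of its Fourier coefficients: (1/(2π)) ∫_0^{2π} |f|^2 = Σ |c_n|^2.
Compute the left side: (1/(2π)) [∫_0^π 3^2 dx + ∫_π^{2π} (-9)^2 dx] = (1/(2π)) · (9π + 81π) = (9 + 81)/2 = 45.
So Σ_{n ∈ Z} |c_n|^2 = 45.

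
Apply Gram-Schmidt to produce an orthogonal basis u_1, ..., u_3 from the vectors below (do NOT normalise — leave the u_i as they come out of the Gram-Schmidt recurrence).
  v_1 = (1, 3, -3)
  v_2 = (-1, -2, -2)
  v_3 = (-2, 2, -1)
Orthogonal basis:
  u_1 = (1, 3, -3)
  u_2 = (-18/19, -35/19, -41/19)
  u_3 = (-198/85, 33/34, 33/170)

Apply the Gram-Schmidt recurrence
  u_1 = v_1
  u_i = v_i − Σ_{j<i} ((v_i · u_j) / (u_j · u_j)) · u_j.

Step by step this gives:
  u_1 = (1, 3, -3)
  u_2 = (-18/19, -35/19, -41/19)
  u_3 = (-198/85, 33/34, 33/170)

Orthogonality check:
  u_2 · u_1 = 0 (should be 0)
  u_3 · u_1 = 0 (should be 0)
  u_3 · u_2 = 0 (should be 0)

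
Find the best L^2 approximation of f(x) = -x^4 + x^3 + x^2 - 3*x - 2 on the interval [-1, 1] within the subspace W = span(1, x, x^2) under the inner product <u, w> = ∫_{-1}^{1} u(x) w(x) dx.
g(x) = x^2/7 - 12*x/5 - 67/35

The best approximation g ∈ W is the orthogonal projection of f onto W. Writing g = a_0 + a_1 x + a_2 x^2, the coefficients solve the normal equations G · a = b where
  G_{ij} = <φ_i, φ_j> and b_i = <f, φ_i>, with φ_0 = 1, φ_1 = x, φ_2 = x^2.
G =
  [2, 0, 2/3]
  [0, 2/3, 0]
  [2/3, 0, 2/5],
b = (-56/15, -8/5, -128/105).
Solving gives a_0 = -67/35, a_1 = -12/5, a_2 = 1/7, so
  g(x) = x^2/7 - 12*x/5 - 67/35.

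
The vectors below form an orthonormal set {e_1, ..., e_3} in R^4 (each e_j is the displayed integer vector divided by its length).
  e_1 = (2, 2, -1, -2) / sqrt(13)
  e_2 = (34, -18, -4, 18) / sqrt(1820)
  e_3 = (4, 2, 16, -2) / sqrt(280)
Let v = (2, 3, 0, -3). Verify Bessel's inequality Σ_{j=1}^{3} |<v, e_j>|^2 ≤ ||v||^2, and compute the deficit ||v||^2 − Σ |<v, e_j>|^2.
Σ |<v, e_j>|^2 = 22; ||v||^2 = 22; deficit = 0

Write each e_j = u_j / sqrt(<u_j, u_j>) where u_j is the displayed integer vector. Then <v, e_j> = <v, u_j> / sqrt(<u_j, u_j>), so |<v, e_j>|^2 = <v, u_j>^2 / <u_j, u_j>.
Coefficients: <v, e_1> = 16/sqrt(13), <v, e_2> = -40/sqrt(1820), <v, e_3> = 20/sqrt(280).
Square and sum: Σ |<v, e_j>|^2 = 22.
Compute ||v||^2 = v·v = 22.
Deficit = 22 − 22 = 0 ≥ 0, confirming Bessel's inequality. (The deficit equals ||v − Σ <v,e_j> e_j||^2, the squared distance from v to span{e_j}.)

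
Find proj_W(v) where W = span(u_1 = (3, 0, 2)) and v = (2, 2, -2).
proj_W(v) = (6/13, 0, 4/13)

Set up U = [u_1 | ... | u_1] ∈ R^(3×1). The projector onto W = col(U) is P = U (U^T U)^(-1) U^T.
Compute U^T U =
  [13],
and U^T v = (2).
Solve U^T U · c = U^T v for the coefficients: c = (2/13). The projection is proj_W(v) = U c.
Check: (v - proj_W(v)) · u_1 = 0  (should be 0).
Result: proj_W(v) = (6/13, 0, 4/13).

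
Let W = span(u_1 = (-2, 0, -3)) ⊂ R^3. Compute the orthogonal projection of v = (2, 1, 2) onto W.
proj_W(v) = (20/13, 0, 30/13)

Set up U = [u_1 | ... | u_1] ∈ R^(3×1). The projector onto W = col(U) is P = U (U^T U)^(-1) U^T.
Compute U^T U =
  [13],
and U^T v = (-10).
Solve U^T U · c = U^T v for the coefficients: c = (-10/13). The projection is proj_W(v) = U c.
Check: (v - proj_W(v)) · u_1 = 0  (should be 0).
Result: proj_W(v) = (20/13, 0, 30/13).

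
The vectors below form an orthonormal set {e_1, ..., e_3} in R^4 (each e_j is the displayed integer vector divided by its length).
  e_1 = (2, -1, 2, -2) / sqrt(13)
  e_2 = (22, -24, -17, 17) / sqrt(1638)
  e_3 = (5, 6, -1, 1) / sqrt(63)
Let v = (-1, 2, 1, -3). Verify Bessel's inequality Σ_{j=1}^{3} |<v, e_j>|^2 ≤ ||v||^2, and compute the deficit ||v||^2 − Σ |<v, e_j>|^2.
Σ |<v, e_j>|^2 = 13; ||v||^2 = 15; deficit = 2

Write each e_j = u_j / sqrt(<u_j, u_j>) where u_j is the displayed integer vector. Then <v, e_j> = <v, u_j> / sqrt(<u_j, u_j>), so |<v, e_j>|^2 = <v, u_j>^2 / <u_j, u_j>.
Coefficients: <v, e_1> = 4/sqrt(13), <v, e_2> = -138/sqrt(1638), <v, e_3> = 3/sqrt(63).
Square and sum: Σ |<v, e_j>|^2 = 13.
Compute ||v||^2 = v·v = 15.
Deficit = 15 − 13 = 2 ≥ 0, confirming Bessel's inequality. (The deficit equals ||v − Σ <v,e_j> e_j||^2, the squared distance from v to span{e_j}.)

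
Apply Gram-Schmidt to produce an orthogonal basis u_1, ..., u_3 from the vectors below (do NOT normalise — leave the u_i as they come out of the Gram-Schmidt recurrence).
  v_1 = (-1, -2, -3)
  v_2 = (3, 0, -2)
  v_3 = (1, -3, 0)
Orthogonal basis:
  u_1 = (-1, -2, -3)
  u_2 = (45/14, 3/7, -19/14)
  u_3 = (148/173, -407/173, 222/173)

Apply the Gram-Schmidt recurrence
  u_1 = v_1
  u_i = v_i − Σ_{j<i} ((v_i · u_j) / (u_j · u_j)) · u_j.

Step by step this gives:
  u_1 = (-1, -2, -3)
  u_2 = (45/14, 3/7, -19/14)
  u_3 = (148/173, -407/173, 222/173)

Orthogonality check:
  u_2 · u_1 = 0 (should be 0)
  u_3 · u_1 = 0 (should be 0)
  u_3 · u_2 = 0 (should be 0)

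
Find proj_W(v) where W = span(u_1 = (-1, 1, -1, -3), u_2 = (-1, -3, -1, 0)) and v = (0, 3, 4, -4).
proj_W(v) = (37/131, 543/131, 37/131, -324/131)

Set up U = [u_1 | ... | u_2] ∈ R^(4×2). The projector onto W = col(U) is P = U (U^T U)^(-1) U^T.
Compute U^T U =
  [12, -1]
  [-1, 11],
and U^T v = (11, -13).
Solve U^T U · c = U^T v for the coefficients: c = (108/131, -145/131). The projection is proj_W(v) = U c.
Check: (v - proj_W(v)) · u_1 = 0  (should be 0).
Check: (v - proj_W(v)) · u_2 = 0  (should be 0).
Result: proj_W(v) = (37/131, 543/131, 37/131, -324/131).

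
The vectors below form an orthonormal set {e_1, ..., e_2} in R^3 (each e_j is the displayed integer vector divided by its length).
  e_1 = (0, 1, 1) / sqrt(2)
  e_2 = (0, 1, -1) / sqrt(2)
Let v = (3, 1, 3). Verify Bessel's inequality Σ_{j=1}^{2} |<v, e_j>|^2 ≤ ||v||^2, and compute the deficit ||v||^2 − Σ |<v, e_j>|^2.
Σ |<v, e_j>|^2 = 10; ||v||^2 = 19; deficit = 9

Write each e_j = u_j / sqrt(<u_j, u_j>) where u_j is the displayed integer vector. Then <v, e_j> = <v, u_j> / sqrt(<u_j, u_j>), so |<v, e_j>|^2 = <v, u_j>^2 / <u_j, u_j>.
Coefficients: <v, e_1> = 4/sqrt(2), <v, e_2> = -2/sqrt(2).
Square and sum: Σ |<v, e_j>|^2 = 10.
Compute ||v||^2 = v·v = 19.
Deficit = 19 − 10 = 9 ≥ 0, confirming Bessel's inequality. (The deficit equals ||v − Σ <v,e_j> e_j||^2, the squared distance from v to span{e_j}.)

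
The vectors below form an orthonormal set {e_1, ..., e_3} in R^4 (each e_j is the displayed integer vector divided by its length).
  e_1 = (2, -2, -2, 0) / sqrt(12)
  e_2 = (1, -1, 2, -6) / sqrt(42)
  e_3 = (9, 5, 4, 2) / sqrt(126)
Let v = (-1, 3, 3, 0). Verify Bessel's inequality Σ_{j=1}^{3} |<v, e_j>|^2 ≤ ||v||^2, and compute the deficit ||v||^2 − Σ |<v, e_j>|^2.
Σ |<v, e_j>|^2 = 19; ||v||^2 = 19; deficit = 0

Write each e_j = u_j / sqrt(<u_j, u_j>) where u_j is the displayed integer vector. Then <v, e_j> = <v, u_j> / sqrt(<u_j, u_j>), so |<v, e_j>|^2 = <v, u_j>^2 / <u_j, u_j>.
Coefficients: <v, e_1> = -14/sqrt(12), <v, e_2> = 2/sqrt(42), <v, e_3> = 18/sqrt(126).
Square and sum: Σ |<v, e_j>|^2 = 19.
Compute ||v||^2 = v·v = 19.
Deficit = 19 − 19 = 0 ≥ 0, confirming Bessel's inequality. (The deficit equals ||v − Σ <v,e_j> e_j||^2, the squared distance from v to span{e_j}.)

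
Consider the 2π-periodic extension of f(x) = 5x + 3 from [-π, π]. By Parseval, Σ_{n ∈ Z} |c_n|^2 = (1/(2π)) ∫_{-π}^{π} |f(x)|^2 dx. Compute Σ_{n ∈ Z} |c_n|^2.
Σ |c_n|^2 = 25π^2/3 + 9

Expand and integrate term by term over [-π, π]:
  ∫ (5x)^2 dx = 25·(2π^3/3); ∫ 2·5·(3)·x dx = 0 (odd integrand); ∫ 3^2 dx = 9·2π.
So (1/(2π)) ∫_{-π}^{π} (5x + 3)^2 dx = 25π^2/3 + 9 = 25π^2/3 + 9.
Parseval ⇒ Σ |c_n|^2 = 25π^2/3 + 9.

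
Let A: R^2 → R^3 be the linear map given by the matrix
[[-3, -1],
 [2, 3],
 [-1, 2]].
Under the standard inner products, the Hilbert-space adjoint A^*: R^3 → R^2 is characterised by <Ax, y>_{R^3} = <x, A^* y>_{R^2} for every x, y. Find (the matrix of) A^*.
A^* = A^T =
[[-3, 2, -1],
 [-1, 3, 2]]

For real matrices with standard dot products, the defining identity <Ax, y> = <x, A^* y> gives (Ax)^T y = x^T (A^*) y, i.e. x^T A^T y = x^T (A^*) y. Since this holds for all x, y, we must have A^* = A^T. Therefore
A^* =
[[-3, 2, -1],
 [-1, 3, 2]].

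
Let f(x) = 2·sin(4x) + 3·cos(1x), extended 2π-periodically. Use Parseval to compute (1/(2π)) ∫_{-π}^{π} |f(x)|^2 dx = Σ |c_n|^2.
Σ |c_n|^2 = 13/2

Expand |f|^2 and use orthogonality of {sin(nx), cos(mx)} on [-π, π]:
  ∫_{-π}^{π} sin(nx)^2 dx = π, ∫ cos(mx)^2 dx = π, and cross terms integrate to 0.
So ∫_{-π}^{π} f(x)^2 dx = 2^2 · π + 3^2 · π = (4 + 9)π.
Divide by 2π: (4 + 9)/2 = 13/2.
By Parseval, this equals Σ |c_n|^2.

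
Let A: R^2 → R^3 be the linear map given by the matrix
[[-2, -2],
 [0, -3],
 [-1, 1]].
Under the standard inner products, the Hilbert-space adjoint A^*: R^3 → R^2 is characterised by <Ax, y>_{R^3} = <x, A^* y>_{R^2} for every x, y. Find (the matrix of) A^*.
A^* = A^T =
[[-2, 0, -1],
 [-2, -3, 1]]

For real matrices with standard dot products, the defining identity <Ax, y> = <x, A^* y> gives (Ax)^T y = x^T (A^*) y, i.e. x^T A^T y = x^T (A^*) y. Since this holds for all x, y, we must have A^* = A^T. Therefore
A^* =
[[-2, 0, -1],
 [-2, -3, 1]].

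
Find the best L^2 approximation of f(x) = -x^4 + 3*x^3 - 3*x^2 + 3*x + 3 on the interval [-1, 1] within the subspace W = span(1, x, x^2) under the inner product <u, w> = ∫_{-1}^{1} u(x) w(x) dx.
g(x) = -27*x^2/7 + 24*x/5 + 108/35

The best approximation g ∈ W is the orthogonal projection of f onto W. Writing g = a_0 + a_1 x + a_2 x^2, the coefficients solve the normal equations G · a = b where
  G_{ij} = <φ_i, φ_j> and b_i = <f, φ_i>, with φ_0 = 1, φ_1 = x, φ_2 = x^2.
G =
  [2, 0, 2/3]
  [0, 2/3, 0]
  [2/3, 0, 2/5],
b = (18/5, 16/5, 18/35).
Solving gives a_0 = 108/35, a_1 = 24/5, a_2 = -27/7, so
  g(x) = -27*x^2/7 + 24*x/5 + 108/35.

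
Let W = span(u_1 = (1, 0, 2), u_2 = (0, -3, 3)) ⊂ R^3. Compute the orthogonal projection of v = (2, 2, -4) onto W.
proj_W(v) = (0, 3, -3)

Set up U = [u_1 | ... | u_2] ∈ R^(3×2). The projector onto W = col(U) is P = U (U^T U)^(-1) U^T.
Compute U^T U =
  [5, 6]
  [6, 18],
and U^T v = (-6, -18).
Solve U^T U · c = U^T v for the coefficients: c = (0, -1). The projection is proj_W(v) = U c.
Check: (v - proj_W(v)) · u_1 = 0  (should be 0).
Check: (v - proj_W(v)) · u_2 = 0  (should be 0).
Result: proj_W(v) = (0, 3, -3).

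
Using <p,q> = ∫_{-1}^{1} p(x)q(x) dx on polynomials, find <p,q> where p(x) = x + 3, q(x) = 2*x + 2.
<p,q> = 40/3

Expand the product: p(x)·q(x) = 2*x^2 + 8*x + 6.
∫_{-1}^{1} of each monomial x^k gives [2/(k+1) if k even, 0 if k odd]. Integrating term-by-term (or equivalently evaluating the antiderivative F(x) = 2*x^3/3 + 4*x^2 + 6*x at the endpoints):
  F(1) − F(−1) = 32/3 − (-8/3) = 40/3.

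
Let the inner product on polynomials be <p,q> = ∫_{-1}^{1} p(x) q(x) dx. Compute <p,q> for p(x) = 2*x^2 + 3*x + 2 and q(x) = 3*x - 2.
<p,q> = -14/3

Expand the product: p(x)·q(x) = 6*x^3 + 5*x^2 - 4.
∫_{-1}^{1} of each monomial x^k gives [2/(k+1) if k even, 0 if k odd]. Integrating term-by-term (or equivalently evaluating the antiderivative F(x) = 3*x^4/2 + 5*x^3/3 - 4*x at the endpoints):
  F(1) − F(−1) = -5/6 − (23/6) = -14/3.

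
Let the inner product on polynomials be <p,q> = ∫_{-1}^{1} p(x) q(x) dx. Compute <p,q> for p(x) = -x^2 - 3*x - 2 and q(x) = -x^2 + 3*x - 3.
<p,q> = 146/15

Expand the product: p(x)·q(x) = x^4 - 4*x^2 + 3*x + 6.
∫_{-1}^{1} of each monomial x^k gives [2/(k+1) if k even, 0 if k odd]. Integrating term-by-term (or equivalently evaluating the antiderivative F(x) = x^5/5 - 4*x^3/3 + 3*x^2/2 + 6*x at the endpoints):
  F(1) − F(−1) = 191/30 − (-101/30) = 146/15.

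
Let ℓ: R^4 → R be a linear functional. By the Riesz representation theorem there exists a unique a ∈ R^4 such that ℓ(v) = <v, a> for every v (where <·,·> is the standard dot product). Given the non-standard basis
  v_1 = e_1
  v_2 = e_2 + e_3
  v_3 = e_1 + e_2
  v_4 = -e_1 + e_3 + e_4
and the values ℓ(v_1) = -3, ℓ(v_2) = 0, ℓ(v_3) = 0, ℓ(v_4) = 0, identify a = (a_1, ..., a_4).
a = (-3, 3, -3, 0)

Write a = (a_1, ..., a_4) in the standard basis. For each basis vector v_i, ℓ(v_i) = <v_i, a> is a linear equation in the a_j's. Collect the n equations into a matrix system V a = ℓ, where row i of V is v_i (expressed in the standard basis). Since V is invertible (lower-triangular with 1s on the diagonal, up to permutation), solve by back-substitution:
  V =
[[1, 0, 0, 0],
 [0, 1, 1, 0],
 [1, 1, 0, 0],
 [-1, 0, 1, 1]]
  V a = (-3, 0, 0, 0)
Solving gives a = (-3, 3, -3, 0).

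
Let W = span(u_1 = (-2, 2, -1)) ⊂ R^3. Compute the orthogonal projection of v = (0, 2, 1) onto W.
proj_W(v) = (-2/3, 2/3, -1/3)

Set up U = [u_1 | ... | u_1] ∈ R^(3×1). The projector onto W = col(U) is P = U (U^T U)^(-1) U^T.
Compute U^T U =
  [9],
and U^T v = (3).
Solve U^T U · c = U^T v for the coefficients: c = (1/3). The projection is proj_W(v) = U c.
Check: (v - proj_W(v)) · u_1 = 0  (should be 0).
Result: proj_W(v) = (-2/3, 2/3, -1/3).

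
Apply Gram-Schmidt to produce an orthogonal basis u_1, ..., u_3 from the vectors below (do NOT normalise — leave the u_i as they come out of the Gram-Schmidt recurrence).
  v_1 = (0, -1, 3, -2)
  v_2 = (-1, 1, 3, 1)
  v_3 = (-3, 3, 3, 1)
Orthogonal basis:
  u_1 = (0, -1, 3, -2)
  u_2 = (-1, 10/7, 12/7, 13/7)
  u_3 = (-49/33, 37/33, -5/11, -41/33)

Apply the Gram-Schmidt recurrence
  u_1 = v_1
  u_i = v_i − Σ_{j<i} ((v_i · u_j) / (u_j · u_j)) · u_j.

Step by step this gives:
  u_1 = (0, -1, 3, -2)
  u_2 = (-1, 10/7, 12/7, 13/7)
  u_3 = (-49/33, 37/33, -5/11, -41/33)

Orthogonality check:
  u_2 · u_1 = 0 (should be 0)
  u_3 · u_1 = 0 (should be 0)
  u_3 · u_2 = 0 (should be 0)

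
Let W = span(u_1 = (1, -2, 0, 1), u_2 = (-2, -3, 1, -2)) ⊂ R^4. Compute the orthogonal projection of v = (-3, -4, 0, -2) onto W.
proj_W(v) = (-121/52, -199/52, 63/52, -121/52)

Set up U = [u_1 | ... | u_2] ∈ R^(4×2). The projector onto W = col(U) is P = U (U^T U)^(-1) U^T.
Compute U^T U =
  [6, 2]
  [2, 18],
and U^T v = (3, 22).
Solve U^T U · c = U^T v for the coefficients: c = (5/52, 63/52). The projection is proj_W(v) = U c.
Check: (v - proj_W(v)) · u_1 = 0  (should be 0).
Check: (v - proj_W(v)) · u_2 = 0  (should be 0).
Result: proj_W(v) = (-121/52, -199/52, 63/52, -121/52).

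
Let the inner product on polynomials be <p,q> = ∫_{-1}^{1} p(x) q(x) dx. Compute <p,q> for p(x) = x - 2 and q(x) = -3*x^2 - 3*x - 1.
<p,q> = 6

Expand the product: p(x)·q(x) = -3*x^3 + 3*x^2 + 5*x + 2.
∫_{-1}^{1} of each monomial x^k gives [2/(k+1) if k even, 0 if k odd]. Integrating term-by-term (or equivalently evaluating the antiderivative F(x) = -3*x^4/4 + x^3 + 5*x^2/2 + 2*x at the endpoints):
  F(1) − F(−1) = 19/4 − (-5/4) = 6.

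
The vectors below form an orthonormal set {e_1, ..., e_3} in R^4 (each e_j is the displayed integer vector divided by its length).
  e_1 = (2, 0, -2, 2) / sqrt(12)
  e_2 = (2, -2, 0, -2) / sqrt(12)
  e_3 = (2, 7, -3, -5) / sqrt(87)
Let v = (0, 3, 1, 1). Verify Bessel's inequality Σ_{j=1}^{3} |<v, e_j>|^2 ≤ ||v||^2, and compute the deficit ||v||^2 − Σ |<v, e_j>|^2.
Σ |<v, e_j>|^2 = 211/29; ||v||^2 = 11; deficit = 108/29

Write each e_j = u_j / sqrt(<u_j, u_j>) where u_j is the displayed integer vector. Then <v, e_j> = <v, u_j> / sqrt(<u_j, u_j>), so |<v, e_j>|^2 = <v, u_j>^2 / <u_j, u_j>.
Coefficients: <v, e_1> = 0/sqrt(12), <v, e_2> = -8/sqrt(12), <v, e_3> = 13/sqrt(87).
Square and sum: Σ |<v, e_j>|^2 = 211/29.
Compute ||v||^2 = v·v = 11.
Deficit = 11 − 211/29 = 108/29 ≥ 0, confirming Bessel's inequality. (The deficit equals ||v − Σ <v,e_j> e_j||^2, the squared distance from v to span{e_j}.)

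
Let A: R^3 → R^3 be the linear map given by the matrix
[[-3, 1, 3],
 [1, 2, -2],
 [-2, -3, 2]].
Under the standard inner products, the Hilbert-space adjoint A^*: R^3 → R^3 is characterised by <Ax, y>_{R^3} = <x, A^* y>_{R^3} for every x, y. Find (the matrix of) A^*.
A^* = A^T =
[[-3, 1, -2],
 [1, 2, -3],
 [3, -2, 2]]

For real matrices with standard dot products, the defining identity <Ax, y> = <x, A^* y> gives (Ax)^T y = x^T (A^*) y, i.e. x^T A^T y = x^T (A^*) y. Since this holds for all x, y, we must have A^* = A^T. Therefore
A^* =
[[-3, 1, -2],
 [1, 2, -3],
 [3, -2, 2]].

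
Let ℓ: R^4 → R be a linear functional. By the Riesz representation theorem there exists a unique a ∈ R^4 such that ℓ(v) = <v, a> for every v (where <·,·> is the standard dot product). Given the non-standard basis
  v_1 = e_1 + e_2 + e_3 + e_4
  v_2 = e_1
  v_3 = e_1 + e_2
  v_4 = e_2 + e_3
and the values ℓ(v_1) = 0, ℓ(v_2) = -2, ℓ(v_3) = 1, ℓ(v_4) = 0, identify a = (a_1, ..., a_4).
a = (-2, 3, -3, 2)

Write a = (a_1, ..., a_4) in the standard basis. For each basis vector v_i, ℓ(v_i) = <v_i, a> is a linear equation in the a_j's. Collect the n equations into a matrix system V a = ℓ, where row i of V is v_i (expressed in the standard basis). Since V is invertible (lower-triangular with 1s on the diagonal, up to permutation), solve by back-substitution:
  V =
[[1, 1, 1, 1],
 [1, 0, 0, 0],
 [1, 1, 0, 0],
 [0, 1, 1, 0]]
  V a = (0, -2, 1, 0)
Solving gives a = (-2, 3, -3, 2).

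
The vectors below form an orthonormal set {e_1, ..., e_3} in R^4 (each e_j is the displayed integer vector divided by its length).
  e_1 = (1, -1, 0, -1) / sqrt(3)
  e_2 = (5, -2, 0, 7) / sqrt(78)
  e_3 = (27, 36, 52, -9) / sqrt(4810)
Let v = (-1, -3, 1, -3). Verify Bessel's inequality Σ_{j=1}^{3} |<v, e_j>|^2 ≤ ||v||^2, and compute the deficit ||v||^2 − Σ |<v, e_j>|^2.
Σ |<v, e_j>|^2 = 2611/185; ||v||^2 = 20; deficit = 1089/185

Write each e_j = u_j / sqrt(<u_j, u_j>) where u_j is the displayed integer vector. Then <v, e_j> = <v, u_j> / sqrt(<u_j, u_j>), so |<v, e_j>|^2 = <v, u_j>^2 / <u_j, u_j>.
Coefficients: <v, e_1> = 5/sqrt(3), <v, e_2> = -20/sqrt(78), <v, e_3> = -56/sqrt(4810).
Square and sum: Σ |<v, e_j>|^2 = 2611/185.
Compute ||v||^2 = v·v = 20.
Deficit = 20 − 2611/185 = 1089/185 ≥ 0, confirming Bessel's inequality. (The deficit equals ||v − Σ <v,e_j> e_j||^2, the squared distance from v to span{e_j}.)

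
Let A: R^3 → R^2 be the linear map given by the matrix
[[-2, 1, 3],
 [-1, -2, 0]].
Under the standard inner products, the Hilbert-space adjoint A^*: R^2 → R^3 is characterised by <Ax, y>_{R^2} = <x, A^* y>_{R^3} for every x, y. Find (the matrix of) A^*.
A^* = A^T =
[[-2, -1],
 [1, -2],
 [3, 0]]

For real matrices with standard dot products, the defining identity <Ax, y> = <x, A^* y> gives (Ax)^T y = x^T (A^*) y, i.e. x^T A^T y = x^T (A^*) y. Since this holds for all x, y, we must have A^* = A^T. Therefore
A^* =
[[-2, -1],
 [1, -2],
 [3, 0]].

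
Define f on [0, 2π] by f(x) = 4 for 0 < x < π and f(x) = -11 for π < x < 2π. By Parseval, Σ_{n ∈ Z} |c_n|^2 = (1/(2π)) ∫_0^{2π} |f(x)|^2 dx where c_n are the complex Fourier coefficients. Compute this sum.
Σ |c_n|^2 = 137/2

Parseval equates the L^2 energy of f (normalised by 1/(2π)) with the ℓ^2 sum of its Fourier coefficients: (1/(2π)) ∫_0^{2π} |f|^2 = Σ |c_n|^2.
Compute the left side: (1/(2π)) [∫_0^π 4^2 dx + ∫_π^{2π} (-11)^2 dx] = (1/(2π)) · (16π + 121π) = (16 + 121)/2 = 137/2.
So Σ_{n ∈ Z} |c_n|^2 = 137/2.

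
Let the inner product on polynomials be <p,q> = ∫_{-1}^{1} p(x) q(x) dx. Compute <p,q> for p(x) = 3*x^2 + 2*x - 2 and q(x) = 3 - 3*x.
<p,q> = -10

Expand the product: p(x)·q(x) = -9*x^3 + 3*x^2 + 12*x - 6.
∫_{-1}^{1} of each monomial x^k gives [2/(k+1) if k even, 0 if k odd]. Integrating term-by-term (or equivalently evaluating the antiderivative F(x) = -9*x^4/4 + x^3 + 6*x^2 - 6*x at the endpoints):
  F(1) − F(−1) = -5/4 − (35/4) = -10.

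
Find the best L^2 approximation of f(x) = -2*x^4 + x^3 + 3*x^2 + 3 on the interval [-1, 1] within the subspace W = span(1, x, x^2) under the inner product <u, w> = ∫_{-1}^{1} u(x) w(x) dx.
g(x) = 9*x^2/7 + 3*x/5 + 111/35

The best approximation g ∈ W is the orthogonal projection of f onto W. Writing g = a_0 + a_1 x + a_2 x^2, the coefficients solve the normal equations G · a = b where
  G_{ij} = <φ_i, φ_j> and b_i = <f, φ_i>, with φ_0 = 1, φ_1 = x, φ_2 = x^2.
G =
  [2, 0, 2/3]
  [0, 2/3, 0]
  [2/3, 0, 2/5],
b = (36/5, 2/5, 92/35).
Solving gives a_0 = 111/35, a_1 = 3/5, a_2 = 9/7, so
  g(x) = 9*x^2/7 + 3*x/5 + 111/35.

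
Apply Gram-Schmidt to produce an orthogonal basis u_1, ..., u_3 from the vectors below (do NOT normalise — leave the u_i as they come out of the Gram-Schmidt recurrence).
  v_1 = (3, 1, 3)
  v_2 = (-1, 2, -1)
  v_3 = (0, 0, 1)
Orthogonal basis:
  u_1 = (3, 1, 3)
  u_2 = (-7/19, 42/19, -7/19)
  u_3 = (-1/2, 0, 1/2)

Apply the Gram-Schmidt recurrence
  u_1 = v_1
  u_i = v_i − Σ_{j<i} ((v_i · u_j) / (u_j · u_j)) · u_j.

Step by step this gives:
  u_1 = (3, 1, 3)
  u_2 = (-7/19, 42/19, -7/19)
  u_3 = (-1/2, 0, 1/2)

Orthogonality check:
  u_2 · u_1 = 0 (should be 0)
  u_3 · u_1 = 0 (should be 0)
  u_3 · u_2 = 0 (should be 0)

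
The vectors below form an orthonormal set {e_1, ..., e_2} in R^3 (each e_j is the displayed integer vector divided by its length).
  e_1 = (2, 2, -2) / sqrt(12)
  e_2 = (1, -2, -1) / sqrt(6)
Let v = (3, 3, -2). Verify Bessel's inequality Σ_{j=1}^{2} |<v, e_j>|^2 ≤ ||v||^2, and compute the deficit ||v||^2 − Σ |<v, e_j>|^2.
Σ |<v, e_j>|^2 = 43/2; ||v||^2 = 22; deficit = 1/2

Write each e_j = u_j / sqrt(<u_j, u_j>) where u_j is the displayed integer vector. Then <v, e_j> = <v, u_j> / sqrt(<u_j, u_j>), so |<v, e_j>|^2 = <v, u_j>^2 / <u_j, u_j>.
Coefficients: <v, e_1> = 16/sqrt(12), <v, e_2> = -1/sqrt(6).
Square and sum: Σ |<v, e_j>|^2 = 43/2.
Compute ||v||^2 = v·v = 22.
Deficit = 22 − 43/2 = 1/2 ≥ 0, confirming Bessel's inequality. (The deficit equals ||v − Σ <v,e_j> e_j||^2, the squared distance from v to span{e_j}.)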